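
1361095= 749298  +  611797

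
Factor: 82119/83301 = 27373/27767 = 31^1*883^1*27767^(-1 ) 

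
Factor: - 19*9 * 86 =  - 2^1*3^2*19^1*43^1 = -14706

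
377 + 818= 1195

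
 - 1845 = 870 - 2715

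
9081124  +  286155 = 9367279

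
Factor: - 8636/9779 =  - 2^2 * 7^( - 1 ) * 11^( - 1)*17^1 = - 68/77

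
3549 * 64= 227136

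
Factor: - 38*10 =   -  380  =  - 2^2*5^1* 19^1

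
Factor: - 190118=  - 2^1 * 23^1*4133^1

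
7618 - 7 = 7611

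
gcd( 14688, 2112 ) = 96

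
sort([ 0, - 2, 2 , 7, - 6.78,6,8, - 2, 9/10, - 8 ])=[ - 8, - 6.78, - 2, - 2  ,  0,9/10 , 2,6,  7, 8]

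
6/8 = 3/4 = 0.75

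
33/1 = 33=33.00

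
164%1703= 164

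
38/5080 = 19/2540 = 0.01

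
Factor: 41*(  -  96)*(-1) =3936 = 2^5*3^1*41^1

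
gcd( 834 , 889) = 1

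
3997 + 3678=7675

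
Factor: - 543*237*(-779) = 3^2 * 19^1*41^1 * 79^1 * 181^1 = 100250289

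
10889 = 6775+4114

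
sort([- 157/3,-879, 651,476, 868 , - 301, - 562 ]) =[-879,-562, - 301,-157/3,  476, 651,868]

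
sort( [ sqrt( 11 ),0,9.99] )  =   [ 0, sqrt(11),9.99]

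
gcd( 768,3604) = 4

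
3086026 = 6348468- 3262442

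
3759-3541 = 218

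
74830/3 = 24943 + 1/3=24943.33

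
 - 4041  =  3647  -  7688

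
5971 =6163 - 192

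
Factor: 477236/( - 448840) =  - 2^( - 1)*5^( - 1 ) *7^( - 2)*521^1 = -521/490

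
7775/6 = 1295 + 5/6 = 1295.83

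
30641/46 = 666  +  5/46 = 666.11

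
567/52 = 10+ 47/52 = 10.90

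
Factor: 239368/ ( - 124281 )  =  - 2^3 * 3^(-3)*4603^( - 1)*29921^1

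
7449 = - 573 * ( - 13 )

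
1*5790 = 5790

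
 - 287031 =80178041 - 80465072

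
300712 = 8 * 37589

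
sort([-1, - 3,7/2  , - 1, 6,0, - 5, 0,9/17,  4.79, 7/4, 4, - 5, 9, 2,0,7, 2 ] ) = [ - 5,- 5, - 3, - 1, - 1,  0 , 0, 0, 9/17, 7/4, 2, 2,7/2, 4,  4.79, 6,7,  9] 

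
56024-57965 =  - 1941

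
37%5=2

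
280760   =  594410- 313650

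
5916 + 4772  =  10688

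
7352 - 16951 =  - 9599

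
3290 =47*70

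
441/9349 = 441/9349 = 0.05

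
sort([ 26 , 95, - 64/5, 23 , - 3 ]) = [ - 64/5, - 3,23,26, 95] 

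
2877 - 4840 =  - 1963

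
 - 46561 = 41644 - 88205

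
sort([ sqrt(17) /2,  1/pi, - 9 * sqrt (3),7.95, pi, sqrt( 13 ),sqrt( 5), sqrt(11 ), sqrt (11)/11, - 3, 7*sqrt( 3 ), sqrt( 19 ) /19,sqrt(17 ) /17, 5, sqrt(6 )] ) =[ - 9 * sqrt(3),- 3,sqrt( 19) /19,sqrt( 17)/17,sqrt( 11 ) /11, 1/pi , sqrt( 17)/2 , sqrt( 5 ),  sqrt ( 6),pi,sqrt( 11),sqrt(13) , 5,7.95,7*sqrt(3 )] 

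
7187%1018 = 61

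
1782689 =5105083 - 3322394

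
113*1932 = 218316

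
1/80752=1/80752 = 0.00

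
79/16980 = 79/16980 = 0.00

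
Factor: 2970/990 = 3^1 = 3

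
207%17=3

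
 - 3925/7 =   -  561 + 2/7 =- 560.71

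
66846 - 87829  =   - 20983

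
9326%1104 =494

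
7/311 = 7/311 = 0.02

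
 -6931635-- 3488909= - 3442726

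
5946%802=332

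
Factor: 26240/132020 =32/161 = 2^5* 7^( - 1) * 23^( - 1)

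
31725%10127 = 1344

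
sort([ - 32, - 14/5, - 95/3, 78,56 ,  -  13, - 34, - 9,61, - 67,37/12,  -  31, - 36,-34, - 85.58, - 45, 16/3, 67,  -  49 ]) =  [ - 85.58,-67,-49, - 45, -36, - 34, -34, - 32, - 95/3, - 31,- 13, - 9, - 14/5, 37/12, 16/3,  56,61,67, 78 ]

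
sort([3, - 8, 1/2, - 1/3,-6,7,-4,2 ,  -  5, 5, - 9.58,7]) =[ - 9.58,- 8, - 6, - 5, - 4, - 1/3,1/2,2 , 3 , 5,7,  7]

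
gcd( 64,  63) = 1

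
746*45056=33611776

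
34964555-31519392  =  3445163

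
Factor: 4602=2^1*3^1*13^1*59^1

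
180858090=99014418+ 81843672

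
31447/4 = 7861 + 3/4 = 7861.75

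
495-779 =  - 284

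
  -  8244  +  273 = -7971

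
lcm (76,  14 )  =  532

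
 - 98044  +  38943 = - 59101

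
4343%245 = 178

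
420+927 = 1347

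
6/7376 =3/3688 = 0.00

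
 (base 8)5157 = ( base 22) 5b9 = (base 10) 2671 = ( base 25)46L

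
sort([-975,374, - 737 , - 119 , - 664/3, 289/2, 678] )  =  [-975, - 737 , - 664/3,- 119, 289/2 , 374,678 ] 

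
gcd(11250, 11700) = 450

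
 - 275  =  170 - 445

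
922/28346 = 461/14173=   0.03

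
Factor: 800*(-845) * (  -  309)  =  2^5*3^1*5^3*13^2 * 103^1  =  208884000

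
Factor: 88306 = 2^1*67^1*659^1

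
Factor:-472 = -2^3*59^1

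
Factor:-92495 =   -  5^1*13^1*1423^1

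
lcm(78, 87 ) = 2262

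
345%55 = 15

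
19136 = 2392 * 8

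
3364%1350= 664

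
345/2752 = 345/2752=0.13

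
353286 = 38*9297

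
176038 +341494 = 517532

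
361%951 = 361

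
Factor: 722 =2^1*19^2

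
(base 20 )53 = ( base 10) 103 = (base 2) 1100111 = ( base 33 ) 34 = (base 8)147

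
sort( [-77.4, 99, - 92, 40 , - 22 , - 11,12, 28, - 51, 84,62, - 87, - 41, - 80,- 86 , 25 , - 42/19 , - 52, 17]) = [ - 92, -87 , - 86, - 80, - 77.4, - 52,-51, - 41, - 22 , - 11 , - 42/19,12 , 17, 25, 28,40,62,84 , 99]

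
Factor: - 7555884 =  - 2^2*3^1*7^1*293^1*307^1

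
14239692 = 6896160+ 7343532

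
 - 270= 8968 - 9238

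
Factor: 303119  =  303119^1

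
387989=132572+255417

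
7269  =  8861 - 1592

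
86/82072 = 43/41036 = 0.00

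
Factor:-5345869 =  - 359^1*14891^1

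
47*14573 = 684931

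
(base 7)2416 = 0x37f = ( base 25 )1AK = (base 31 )sr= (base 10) 895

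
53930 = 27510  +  26420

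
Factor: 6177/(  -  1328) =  - 2^(  -  4)*3^1*29^1*  71^1 *83^ ( - 1)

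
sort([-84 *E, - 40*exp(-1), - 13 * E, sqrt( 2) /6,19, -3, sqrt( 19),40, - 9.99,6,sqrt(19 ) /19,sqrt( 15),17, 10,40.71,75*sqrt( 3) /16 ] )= [ - 84*E, - 13 * E,- 40 * exp( - 1),-9.99,  -  3,sqrt(19 ) /19,sqrt(2)/6, sqrt ( 15),sqrt( 19),6,75*sqrt( 3)/16, 10, 17,19,  40,40.71] 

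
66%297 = 66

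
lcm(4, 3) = 12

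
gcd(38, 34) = 2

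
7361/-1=- 7361/1 =-7361.00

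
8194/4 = 4097/2=2048.50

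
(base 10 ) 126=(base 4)1332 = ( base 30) 46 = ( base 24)56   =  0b1111110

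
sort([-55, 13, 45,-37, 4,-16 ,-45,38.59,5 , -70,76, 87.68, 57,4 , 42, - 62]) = [ - 70, - 62, - 55,-45,  -  37, - 16, 4 , 4,  5,13 , 38.59, 42, 45,57, 76,87.68] 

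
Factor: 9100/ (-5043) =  - 2^2*3^( - 1)*5^2* 7^1*13^1*41^ (  -  2)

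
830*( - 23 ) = -19090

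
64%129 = 64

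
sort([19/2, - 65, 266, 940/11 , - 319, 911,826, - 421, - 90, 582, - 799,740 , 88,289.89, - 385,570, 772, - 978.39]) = [  -  978.39, - 799,  -  421,  -  385, - 319,  -  90 , - 65 , 19/2,940/11,88,266,289.89,570,582 , 740, 772,826, 911]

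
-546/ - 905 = 546/905  =  0.60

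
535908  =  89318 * 6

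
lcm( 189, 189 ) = 189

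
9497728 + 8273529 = 17771257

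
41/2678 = 41/2678= 0.02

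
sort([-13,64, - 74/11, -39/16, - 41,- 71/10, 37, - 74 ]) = [-74, - 41, - 13, - 71/10, - 74/11  , - 39/16, 37,  64]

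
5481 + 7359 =12840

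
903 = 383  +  520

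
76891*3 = 230673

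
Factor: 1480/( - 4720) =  - 37/118= - 2^( - 1)*37^1 * 59^(- 1) 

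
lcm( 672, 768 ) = 5376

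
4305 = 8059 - 3754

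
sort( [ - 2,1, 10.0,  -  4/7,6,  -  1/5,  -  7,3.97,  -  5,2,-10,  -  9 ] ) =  [ - 10,  -  9, -7, - 5, - 2,- 4/7, - 1/5,1,  2,3.97,6,10.0]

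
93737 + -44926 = 48811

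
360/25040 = 9/626  =  0.01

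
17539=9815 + 7724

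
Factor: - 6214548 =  - 2^2*3^1 * 113^1*4583^1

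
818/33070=409/16535 = 0.02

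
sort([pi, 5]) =[ pi,5] 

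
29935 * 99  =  2963565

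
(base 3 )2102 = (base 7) 122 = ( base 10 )65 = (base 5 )230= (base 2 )1000001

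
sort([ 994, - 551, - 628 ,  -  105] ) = [ -628, - 551, - 105,994 ]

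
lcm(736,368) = 736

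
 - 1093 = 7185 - 8278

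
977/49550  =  977/49550  =  0.02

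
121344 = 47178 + 74166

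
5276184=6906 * 764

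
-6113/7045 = -1 + 932/7045 = - 0.87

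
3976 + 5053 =9029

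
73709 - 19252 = 54457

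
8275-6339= 1936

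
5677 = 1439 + 4238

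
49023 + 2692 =51715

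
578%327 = 251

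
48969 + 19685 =68654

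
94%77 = 17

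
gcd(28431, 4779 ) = 81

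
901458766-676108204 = 225350562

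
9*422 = 3798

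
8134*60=488040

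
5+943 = 948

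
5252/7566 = 202/291 = 0.69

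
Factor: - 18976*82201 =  - 2^5*7^1*593^1 *11743^1 = -1559846176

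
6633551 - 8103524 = - 1469973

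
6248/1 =6248 = 6248.00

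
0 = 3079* 0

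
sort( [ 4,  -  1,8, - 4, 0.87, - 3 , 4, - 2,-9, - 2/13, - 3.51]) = [ - 9, - 4, - 3.51, - 3, - 2, - 1, - 2/13 , 0.87,  4,4,8 ] 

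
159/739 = 159/739 = 0.22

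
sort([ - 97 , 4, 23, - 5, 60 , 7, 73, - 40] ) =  [-97, -40,-5, 4, 7,23, 60,73]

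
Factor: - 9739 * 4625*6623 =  - 5^3  *  37^2*179^1*9739^1 = -298318961125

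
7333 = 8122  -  789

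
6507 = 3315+3192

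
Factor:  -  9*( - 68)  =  2^2 * 3^2 * 17^1 = 612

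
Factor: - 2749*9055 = - 5^1*1811^1*2749^1 = -24892195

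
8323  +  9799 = 18122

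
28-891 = -863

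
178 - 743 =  - 565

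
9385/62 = 151 + 23/62=151.37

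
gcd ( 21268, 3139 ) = 1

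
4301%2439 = 1862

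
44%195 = 44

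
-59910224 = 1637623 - 61547847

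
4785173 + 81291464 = 86076637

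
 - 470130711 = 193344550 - 663475261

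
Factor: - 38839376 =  - 2^4*2427461^1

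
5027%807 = 185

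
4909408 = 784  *6262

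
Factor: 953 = 953^1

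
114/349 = 114/349 = 0.33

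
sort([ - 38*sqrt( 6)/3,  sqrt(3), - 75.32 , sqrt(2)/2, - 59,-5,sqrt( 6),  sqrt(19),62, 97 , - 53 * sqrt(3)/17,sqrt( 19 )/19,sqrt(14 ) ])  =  [ - 75.32, - 59,- 38*sqrt(6) /3, - 53*sqrt(3)/17, - 5,  sqrt(19)/19, sqrt( 2)/2,  sqrt(3),sqrt( 6) , sqrt(14), sqrt( 19) , 62,97 ]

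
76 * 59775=4542900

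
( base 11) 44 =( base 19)2a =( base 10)48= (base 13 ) 39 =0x30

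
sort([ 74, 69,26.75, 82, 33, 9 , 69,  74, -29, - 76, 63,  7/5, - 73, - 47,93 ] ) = [ - 76, - 73, - 47, - 29, 7/5, 9 , 26.75,  33, 63,69, 69 , 74, 74, 82, 93]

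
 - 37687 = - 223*169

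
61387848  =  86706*708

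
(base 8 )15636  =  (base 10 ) 7070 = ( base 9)10625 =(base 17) 177F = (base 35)5r0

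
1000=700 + 300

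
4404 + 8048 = 12452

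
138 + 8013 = 8151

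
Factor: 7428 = 2^2*3^1 * 619^1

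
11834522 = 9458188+2376334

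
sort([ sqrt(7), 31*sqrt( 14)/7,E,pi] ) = [sqrt(7), E,pi, 31*sqrt( 14 ) /7] 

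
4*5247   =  20988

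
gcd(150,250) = 50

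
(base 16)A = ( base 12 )A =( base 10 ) 10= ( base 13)a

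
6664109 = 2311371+4352738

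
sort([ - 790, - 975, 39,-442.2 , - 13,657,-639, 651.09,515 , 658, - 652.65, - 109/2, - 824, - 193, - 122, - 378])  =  [ - 975,-824, - 790,-652.65, - 639, -442.2, - 378 ,  -  193, - 122, - 109/2, - 13,39,515, 651.09,657,658] 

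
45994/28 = 1642 + 9/14 = 1642.64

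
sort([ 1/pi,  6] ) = [ 1/pi,6 ] 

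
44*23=1012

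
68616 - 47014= 21602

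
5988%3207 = 2781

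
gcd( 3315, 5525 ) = 1105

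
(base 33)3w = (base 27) 4N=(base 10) 131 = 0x83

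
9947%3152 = 491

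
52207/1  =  52207 = 52207.00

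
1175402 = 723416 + 451986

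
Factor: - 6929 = - 13^2*41^1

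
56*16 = 896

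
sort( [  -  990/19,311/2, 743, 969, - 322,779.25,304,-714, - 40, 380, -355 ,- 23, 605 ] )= [ - 714, - 355,-322,  -  990/19, - 40, - 23,  311/2,304,  380,  605,743,779.25, 969 ] 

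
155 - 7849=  - 7694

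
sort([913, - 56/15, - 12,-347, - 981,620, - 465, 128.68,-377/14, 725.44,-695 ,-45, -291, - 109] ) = [ - 981, - 695,  -  465 ,-347, - 291, - 109, - 45,  -  377/14, - 12, - 56/15,128.68, 620,725.44 , 913 ] 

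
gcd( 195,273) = 39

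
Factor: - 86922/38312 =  -2^( - 2)*3^2*11^1*439^1*4789^(-1)=-43461/19156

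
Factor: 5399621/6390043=11^(-1 )*59^1*71^1*1289^1*580913^( - 1)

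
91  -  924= - 833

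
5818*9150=53234700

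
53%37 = 16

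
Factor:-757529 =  - 53^1* 14293^1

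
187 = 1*187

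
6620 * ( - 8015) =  - 53059300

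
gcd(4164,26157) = 3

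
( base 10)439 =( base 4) 12313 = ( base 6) 2011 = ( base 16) 1B7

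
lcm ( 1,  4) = 4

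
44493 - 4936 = 39557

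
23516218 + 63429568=86945786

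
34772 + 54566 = 89338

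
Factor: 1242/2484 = 2^(-1)  =  1/2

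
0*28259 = 0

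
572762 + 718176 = 1290938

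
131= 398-267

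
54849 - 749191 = -694342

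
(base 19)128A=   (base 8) 17077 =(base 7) 31401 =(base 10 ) 7743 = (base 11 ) 58aa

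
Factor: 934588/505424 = 2^( - 2 ) * 1019^( - 1)*7537^1=7537/4076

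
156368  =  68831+87537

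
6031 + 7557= 13588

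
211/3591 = 211/3591 = 0.06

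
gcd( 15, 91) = 1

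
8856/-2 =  - 4428/1 = -4428.00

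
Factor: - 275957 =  - 11^1 * 25087^1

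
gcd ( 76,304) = 76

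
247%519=247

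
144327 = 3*48109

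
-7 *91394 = -639758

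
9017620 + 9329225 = 18346845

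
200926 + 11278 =212204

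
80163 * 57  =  4569291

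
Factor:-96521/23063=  - 263^1*367^1*23063^( - 1 )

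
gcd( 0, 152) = 152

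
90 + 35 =125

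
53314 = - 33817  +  87131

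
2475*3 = 7425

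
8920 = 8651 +269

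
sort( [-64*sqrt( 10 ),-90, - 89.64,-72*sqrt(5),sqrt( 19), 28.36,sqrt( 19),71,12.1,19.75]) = [  -  64*sqrt(10) ,  -  72*sqrt(5), - 90, - 89.64 , sqrt(19),sqrt( 19), 12.1, 19.75 , 28.36,71] 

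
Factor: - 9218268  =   - 2^2*3^2*19^1*13477^1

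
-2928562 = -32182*91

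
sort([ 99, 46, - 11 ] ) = [- 11,  46, 99 ] 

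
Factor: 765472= 2^5*19^1*1259^1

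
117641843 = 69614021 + 48027822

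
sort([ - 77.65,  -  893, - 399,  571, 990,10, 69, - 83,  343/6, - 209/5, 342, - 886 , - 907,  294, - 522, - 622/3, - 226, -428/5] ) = [-907, - 893,-886, - 522 ,-399, - 226,-622/3,  -  428/5, - 83, - 77.65,-209/5, 10, 343/6,  69,294,342,571,  990 ] 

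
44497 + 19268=63765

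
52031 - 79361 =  - 27330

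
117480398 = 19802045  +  97678353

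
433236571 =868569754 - 435333183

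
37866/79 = 479 + 25/79 = 479.32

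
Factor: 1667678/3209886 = 833839/1604943=3^( - 2 )*178327^( - 1) * 833839^1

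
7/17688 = 7/17688 = 0.00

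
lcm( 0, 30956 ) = 0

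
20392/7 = 20392/7 = 2913.14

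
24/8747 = 24/8747 = 0.00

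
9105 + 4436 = 13541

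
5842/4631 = 5842/4631 = 1.26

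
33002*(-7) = - 231014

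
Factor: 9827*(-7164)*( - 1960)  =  137985230880 =2^5*3^2*5^1*7^2*31^1*199^1*317^1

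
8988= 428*21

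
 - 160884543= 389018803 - 549903346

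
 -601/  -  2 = 601/2= 300.50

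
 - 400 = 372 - 772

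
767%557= 210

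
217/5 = 43 + 2/5 = 43.40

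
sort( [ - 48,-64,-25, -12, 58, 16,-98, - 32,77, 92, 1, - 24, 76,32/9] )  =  [ - 98, - 64,-48,-32,-25,-24,- 12,1 , 32/9,16, 58,76, 77,92]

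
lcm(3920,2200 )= 215600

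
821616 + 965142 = 1786758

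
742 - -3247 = 3989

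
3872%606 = 236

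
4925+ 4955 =9880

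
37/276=37/276= 0.13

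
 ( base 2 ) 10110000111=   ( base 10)1415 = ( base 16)587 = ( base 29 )1jn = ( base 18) 46B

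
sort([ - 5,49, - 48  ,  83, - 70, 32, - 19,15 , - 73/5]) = [ - 70, - 48,-19, - 73/5,-5,15,32, 49,83 ]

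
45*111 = 4995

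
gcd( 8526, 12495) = 147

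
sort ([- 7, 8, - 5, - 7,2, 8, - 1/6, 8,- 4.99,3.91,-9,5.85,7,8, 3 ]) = [-9, - 7, - 7, - 5, - 4.99 , - 1/6, 2,3,3.91, 5.85,7, 8, 8 , 8 , 8]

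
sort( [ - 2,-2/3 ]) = [ - 2, - 2/3]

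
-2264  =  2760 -5024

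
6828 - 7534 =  - 706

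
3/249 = 1/83 = 0.01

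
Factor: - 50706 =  - 2^1*3^4*313^1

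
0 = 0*8759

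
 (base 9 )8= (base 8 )10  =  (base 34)8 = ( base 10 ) 8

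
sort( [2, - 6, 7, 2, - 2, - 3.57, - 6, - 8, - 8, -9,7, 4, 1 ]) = [ - 9, - 8, - 8, - 6, - 6, - 3.57, - 2, 1,  2,2,4,7,7]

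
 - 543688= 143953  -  687641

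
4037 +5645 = 9682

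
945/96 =9 + 27/32=9.84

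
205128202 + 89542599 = 294670801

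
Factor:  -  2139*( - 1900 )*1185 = 2^2*3^2*5^3*19^1 * 23^1*31^1*79^1 = 4815958500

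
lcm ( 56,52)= 728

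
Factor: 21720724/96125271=2^2  *  3^( -1) * 11^ ( - 1)*19^1*181^1 * 1579^1*2912887^( - 1 ) 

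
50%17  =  16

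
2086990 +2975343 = 5062333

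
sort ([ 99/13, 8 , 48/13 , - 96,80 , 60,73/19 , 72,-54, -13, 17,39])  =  [ - 96, - 54 , - 13 , 48/13,73/19, 99/13, 8 , 17 , 39,60, 72 , 80]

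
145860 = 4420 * 33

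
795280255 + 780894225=1576174480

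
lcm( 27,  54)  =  54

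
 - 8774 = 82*(-107)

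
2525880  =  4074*620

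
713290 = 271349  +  441941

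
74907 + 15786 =90693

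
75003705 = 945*79369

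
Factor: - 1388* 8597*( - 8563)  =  2^2*347^1*8563^1*8597^1=102179162068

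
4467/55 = 81 + 12/55 = 81.22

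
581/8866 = 581/8866 = 0.07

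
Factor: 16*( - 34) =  - 2^5  *  17^1  =  - 544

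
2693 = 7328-4635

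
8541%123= 54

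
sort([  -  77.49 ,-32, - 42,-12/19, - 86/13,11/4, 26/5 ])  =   [ -77.49,-42, - 32, - 86/13, -12/19,11/4,26/5 ]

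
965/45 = 193/9=21.44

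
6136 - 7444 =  - 1308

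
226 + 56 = 282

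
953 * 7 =6671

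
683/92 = 683/92 = 7.42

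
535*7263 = 3885705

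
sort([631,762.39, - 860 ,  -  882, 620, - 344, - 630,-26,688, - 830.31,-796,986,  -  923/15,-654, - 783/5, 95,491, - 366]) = [ - 882,- 860,-830.31,-796,-654,- 630,  -  366, - 344 ,-783/5,-923/15,-26, 95, 491,620,631,688 , 762.39 , 986]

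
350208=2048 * 171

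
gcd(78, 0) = 78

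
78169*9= 703521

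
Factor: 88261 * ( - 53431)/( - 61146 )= 2^( - 1)*3^( - 2 )*7^1 * 17^1*43^( - 1)*79^(-1) * 449^1*88261^1 = 4715873491/61146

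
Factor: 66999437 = 23^2* 126653^1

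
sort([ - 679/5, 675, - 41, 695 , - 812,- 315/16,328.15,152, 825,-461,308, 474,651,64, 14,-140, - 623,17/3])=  [ - 812, - 623, - 461, - 140, - 679/5, - 41, - 315/16, 17/3, 14,  64,152,308, 328.15,  474 , 651, 675, 695, 825]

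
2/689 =2/689 = 0.00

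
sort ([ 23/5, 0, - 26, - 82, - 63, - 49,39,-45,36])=[ - 82 , - 63, - 49, - 45, - 26 , 0,23/5,36,39 ]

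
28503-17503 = 11000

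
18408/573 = 6136/191 = 32.13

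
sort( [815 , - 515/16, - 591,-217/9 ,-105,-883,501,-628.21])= [ - 883, - 628.21, - 591, - 105, - 515/16,-217/9,  501, 815 ]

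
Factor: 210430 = 2^1*5^1*11^1*1913^1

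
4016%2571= 1445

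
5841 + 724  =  6565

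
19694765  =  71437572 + -51742807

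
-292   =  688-980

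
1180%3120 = 1180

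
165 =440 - 275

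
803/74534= 803/74534 = 0.01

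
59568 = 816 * 73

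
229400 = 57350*4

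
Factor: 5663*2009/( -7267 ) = -7^3*13^( - 2)*41^1*43^( - 1)*809^1 = - 11376967/7267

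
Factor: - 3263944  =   - 2^3*407993^1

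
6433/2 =3216 +1/2 = 3216.50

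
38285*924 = 35375340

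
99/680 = 99/680= 0.15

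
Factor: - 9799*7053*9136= -631410402192 = - 2^4*3^1 *41^1*239^1*571^1*2351^1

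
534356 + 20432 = 554788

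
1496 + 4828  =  6324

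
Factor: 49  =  7^2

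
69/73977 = 23/24659 = 0.00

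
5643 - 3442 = 2201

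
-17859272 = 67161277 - 85020549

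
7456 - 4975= 2481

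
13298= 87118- 73820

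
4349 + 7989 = 12338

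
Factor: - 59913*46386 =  - 2^1*3^6*7^1*317^1 *859^1 = - 2779124418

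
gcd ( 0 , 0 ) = 0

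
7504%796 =340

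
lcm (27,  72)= 216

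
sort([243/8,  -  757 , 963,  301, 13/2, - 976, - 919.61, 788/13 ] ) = [ - 976,-919.61,  -  757,13/2, 243/8, 788/13,  301, 963 ] 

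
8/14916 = 2/3729  =  0.00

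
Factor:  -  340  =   - 2^2 * 5^1 * 17^1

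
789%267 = 255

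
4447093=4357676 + 89417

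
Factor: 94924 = 2^2*19^1 * 1249^1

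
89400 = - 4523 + 93923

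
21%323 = 21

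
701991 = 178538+523453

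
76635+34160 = 110795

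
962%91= 52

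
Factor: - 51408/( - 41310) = 56/45= 2^3*3^( - 2 )*5^(  -  1 )*7^1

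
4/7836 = 1/1959 = 0.00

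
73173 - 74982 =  - 1809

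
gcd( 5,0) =5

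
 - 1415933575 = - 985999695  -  429933880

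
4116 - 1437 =2679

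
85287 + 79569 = 164856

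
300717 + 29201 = 329918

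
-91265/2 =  - 91265/2 = - 45632.50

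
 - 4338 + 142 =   -  4196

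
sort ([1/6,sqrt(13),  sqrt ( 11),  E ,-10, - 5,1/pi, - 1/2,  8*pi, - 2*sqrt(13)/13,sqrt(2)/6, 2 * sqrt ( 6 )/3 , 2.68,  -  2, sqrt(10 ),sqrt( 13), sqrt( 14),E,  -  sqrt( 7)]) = [ - 10, - 5, - sqrt( 7), - 2,-2*sqrt(13 )/13, - 1/2,  1/6,sqrt ( 2)/6,1/pi, 2*sqrt(6 )/3,  2.68, E, E , sqrt(10), sqrt(11),  sqrt ( 13),sqrt(13), sqrt(14),  8* pi]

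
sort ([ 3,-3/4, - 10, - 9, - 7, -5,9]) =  [ - 10,-9, - 7, - 5,-3/4,3,9 ]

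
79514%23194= 9932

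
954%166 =124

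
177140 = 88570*2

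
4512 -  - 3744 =8256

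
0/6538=0 = 0.00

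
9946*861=8563506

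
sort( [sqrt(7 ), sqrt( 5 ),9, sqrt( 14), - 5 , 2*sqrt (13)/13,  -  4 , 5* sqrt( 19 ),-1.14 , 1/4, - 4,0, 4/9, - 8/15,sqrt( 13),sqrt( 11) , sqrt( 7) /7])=[ - 5, - 4 , - 4, - 1.14, - 8/15,  0,  1/4,sqrt(7)/7,  4/9 , 2*sqrt(13)/13, sqrt (5),sqrt (7), sqrt ( 11 ),  sqrt( 13),sqrt( 14) , 9, 5* sqrt ( 19) ] 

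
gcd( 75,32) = 1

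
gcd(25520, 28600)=440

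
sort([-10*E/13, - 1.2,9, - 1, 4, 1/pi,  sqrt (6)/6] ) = [ - 10*E/13, - 1.2, - 1, 1/pi, sqrt (6 ) /6,  4,9]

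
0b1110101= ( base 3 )11100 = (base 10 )117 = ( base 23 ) 52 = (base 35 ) 3C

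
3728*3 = 11184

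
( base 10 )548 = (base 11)459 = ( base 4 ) 20210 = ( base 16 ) 224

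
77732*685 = 53246420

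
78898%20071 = 18685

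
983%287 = 122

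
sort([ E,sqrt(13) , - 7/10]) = [ - 7/10,E,sqrt( 13 ) ]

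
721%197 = 130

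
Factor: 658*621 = 2^1*3^3*7^1*23^1 *47^1  =  408618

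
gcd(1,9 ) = 1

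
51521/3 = 51521/3 = 17173.67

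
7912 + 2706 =10618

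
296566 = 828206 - 531640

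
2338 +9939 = 12277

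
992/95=992/95= 10.44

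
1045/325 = 209/65 = 3.22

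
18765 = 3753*5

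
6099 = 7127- 1028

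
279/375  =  93/125 = 0.74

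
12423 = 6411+6012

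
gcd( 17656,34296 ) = 8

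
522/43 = 522/43 = 12.14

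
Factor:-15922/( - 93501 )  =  2^1*3^ ( - 3)*19^1 * 419^1 * 3463^(-1)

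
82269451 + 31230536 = 113499987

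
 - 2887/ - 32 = 90  +  7/32 = 90.22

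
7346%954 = 668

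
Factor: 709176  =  2^3 *3^1 * 13^1*2273^1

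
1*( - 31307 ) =-31307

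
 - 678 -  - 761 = 83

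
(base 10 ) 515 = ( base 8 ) 1003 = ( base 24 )lb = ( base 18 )1AB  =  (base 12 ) 36b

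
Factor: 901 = 17^1*53^1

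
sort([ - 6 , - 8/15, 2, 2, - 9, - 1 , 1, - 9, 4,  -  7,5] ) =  [ - 9, - 9,-7, - 6, - 1, - 8/15, 1, 2,  2, 4,5] 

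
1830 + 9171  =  11001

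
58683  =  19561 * 3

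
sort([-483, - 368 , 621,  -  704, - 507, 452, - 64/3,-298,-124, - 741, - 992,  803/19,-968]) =[ - 992, - 968, - 741, - 704, - 507, - 483, - 368, - 298, - 124, - 64/3,803/19 , 452,621]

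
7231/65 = 111 + 16/65 = 111.25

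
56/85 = 56/85 = 0.66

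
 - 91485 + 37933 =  - 53552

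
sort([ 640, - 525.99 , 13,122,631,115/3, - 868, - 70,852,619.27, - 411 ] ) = [ - 868,-525.99, - 411,-70 , 13,115/3,122,619.27,631,640,852 ]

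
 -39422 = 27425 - 66847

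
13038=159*82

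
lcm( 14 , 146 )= 1022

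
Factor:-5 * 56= - 2^3 *5^1*7^1 = - 280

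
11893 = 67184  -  55291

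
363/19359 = 121/6453= 0.02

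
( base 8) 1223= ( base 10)659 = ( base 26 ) p9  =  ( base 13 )3B9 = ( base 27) ob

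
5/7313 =5/7313= 0.00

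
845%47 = 46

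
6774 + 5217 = 11991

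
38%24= 14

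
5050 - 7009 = -1959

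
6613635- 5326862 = 1286773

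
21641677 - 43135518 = -21493841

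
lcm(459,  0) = 0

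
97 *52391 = 5081927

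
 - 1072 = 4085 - 5157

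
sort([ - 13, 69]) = [ - 13 , 69 ] 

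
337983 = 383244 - 45261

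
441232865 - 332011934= 109220931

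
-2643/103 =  - 2643/103 = - 25.66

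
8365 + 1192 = 9557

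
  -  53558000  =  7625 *(  -  7024 )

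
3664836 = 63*58172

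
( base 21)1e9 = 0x2e8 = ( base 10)744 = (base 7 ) 2112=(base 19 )213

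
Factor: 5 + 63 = 2^2*17^1 = 68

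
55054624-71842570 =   -  16787946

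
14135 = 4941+9194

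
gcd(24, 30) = 6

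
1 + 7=8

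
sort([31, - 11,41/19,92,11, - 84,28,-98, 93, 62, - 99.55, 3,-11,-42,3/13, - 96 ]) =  [  -  99.55,-98, - 96, - 84, - 42,-11,-11  ,  3/13, 41/19,3,11, 28, 31,62, 92 , 93]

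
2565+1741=4306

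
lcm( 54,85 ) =4590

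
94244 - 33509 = 60735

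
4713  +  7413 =12126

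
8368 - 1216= 7152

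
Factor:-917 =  - 7^1*131^1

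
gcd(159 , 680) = 1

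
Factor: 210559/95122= 2^(- 1 )*199^( - 1 )*881^1 = 881/398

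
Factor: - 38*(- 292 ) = 2^3 * 19^1*73^1 = 11096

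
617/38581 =617/38581  =  0.02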